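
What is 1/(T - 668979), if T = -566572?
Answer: -1/1235551 ≈ -8.0936e-7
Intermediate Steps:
1/(T - 668979) = 1/(-566572 - 668979) = 1/(-1235551) = -1/1235551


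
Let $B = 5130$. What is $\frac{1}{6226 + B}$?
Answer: $\frac{1}{11356} \approx 8.8059 \cdot 10^{-5}$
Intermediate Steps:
$\frac{1}{6226 + B} = \frac{1}{6226 + 5130} = \frac{1}{11356}$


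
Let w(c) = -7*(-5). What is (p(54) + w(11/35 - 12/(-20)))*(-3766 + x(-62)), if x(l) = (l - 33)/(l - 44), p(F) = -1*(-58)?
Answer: -37116393/106 ≈ -3.5015e+5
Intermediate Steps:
p(F) = 58
x(l) = (-33 + l)/(-44 + l)
w(c) = 35
(p(54) + w(11/35 - 12/(-20)))*(-3766 + x(-62)) = (58 + 35)*(-3766 + (-33 - 62)/(-44 - 62)) = 93*(-3766 - 95/(-106)) = 93*(-3766 - 1/106*(-95)) = 93*(-3766 + 95/106) = 93*(-399101/106) = -37116393/106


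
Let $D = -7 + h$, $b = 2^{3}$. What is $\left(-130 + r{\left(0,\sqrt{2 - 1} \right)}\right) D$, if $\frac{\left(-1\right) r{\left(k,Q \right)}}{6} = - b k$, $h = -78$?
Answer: $11050$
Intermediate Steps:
$b = 8$
$r{\left(k,Q \right)} = 48 k$ ($r{\left(k,Q \right)} = - 6 \left(- 8 k\right) = 48 k$)
$D = -85$ ($D = -7 - 78 = -85$)
$\left(-130 + r{\left(0,\sqrt{2 - 1} \right)}\right) D = \left(-130 + 48 \cdot 0\right) \left(-85\right) = \left(-130 + 0\right) \left(-85\right) = \left(-130\right) \left(-85\right) = 11050$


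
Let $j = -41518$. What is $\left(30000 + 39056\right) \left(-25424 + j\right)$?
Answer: $-4622746752$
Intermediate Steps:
$\left(30000 + 39056\right) \left(-25424 + j\right) = \left(30000 + 39056\right) \left(-25424 - 41518\right) = 69056 \left(-66942\right) = -4622746752$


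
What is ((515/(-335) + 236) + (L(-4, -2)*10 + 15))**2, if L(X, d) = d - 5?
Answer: 144576576/4489 ≈ 32207.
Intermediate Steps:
L(X, d) = -5 + d
((515/(-335) + 236) + (L(-4, -2)*10 + 15))**2 = ((515/(-335) + 236) + ((-5 - 2)*10 + 15))**2 = ((515*(-1/335) + 236) + (-7*10 + 15))**2 = ((-103/67 + 236) + (-70 + 15))**2 = (15709/67 - 55)**2 = (12024/67)**2 = 144576576/4489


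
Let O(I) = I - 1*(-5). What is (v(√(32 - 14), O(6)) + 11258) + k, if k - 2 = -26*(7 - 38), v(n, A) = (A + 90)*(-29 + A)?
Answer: 10248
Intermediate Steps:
O(I) = 5 + I (O(I) = I + 5 = 5 + I)
v(n, A) = (-29 + A)*(90 + A) (v(n, A) = (90 + A)*(-29 + A) = (-29 + A)*(90 + A))
k = 808 (k = 2 - 26*(7 - 38) = 2 - 26*(-31) = 2 + 806 = 808)
(v(√(32 - 14), O(6)) + 11258) + k = ((-2610 + (5 + 6)² + 61*(5 + 6)) + 11258) + 808 = ((-2610 + 11² + 61*11) + 11258) + 808 = ((-2610 + 121 + 671) + 11258) + 808 = (-1818 + 11258) + 808 = 9440 + 808 = 10248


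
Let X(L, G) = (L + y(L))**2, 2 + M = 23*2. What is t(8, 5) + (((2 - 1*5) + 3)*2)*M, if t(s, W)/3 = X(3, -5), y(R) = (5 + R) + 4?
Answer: 675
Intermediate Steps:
M = 44 (M = -2 + 23*2 = -2 + 46 = 44)
y(R) = 9 + R
X(L, G) = (9 + 2*L)**2 (X(L, G) = (L + (9 + L))**2 = (9 + 2*L)**2)
t(s, W) = 675 (t(s, W) = 3*(9 + 2*3)**2 = 3*(9 + 6)**2 = 3*15**2 = 3*225 = 675)
t(8, 5) + (((2 - 1*5) + 3)*2)*M = 675 + (((2 - 1*5) + 3)*2)*44 = 675 + (((2 - 5) + 3)*2)*44 = 675 + ((-3 + 3)*2)*44 = 675 + (0*2)*44 = 675 + 0*44 = 675 + 0 = 675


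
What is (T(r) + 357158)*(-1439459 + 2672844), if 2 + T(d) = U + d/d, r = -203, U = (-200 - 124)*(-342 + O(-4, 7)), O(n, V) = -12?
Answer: 581976412405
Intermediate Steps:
U = 114696 (U = (-200 - 124)*(-342 - 12) = -324*(-354) = 114696)
T(d) = 114695 (T(d) = -2 + (114696 + d/d) = -2 + (114696 + 1) = -2 + 114697 = 114695)
(T(r) + 357158)*(-1439459 + 2672844) = (114695 + 357158)*(-1439459 + 2672844) = 471853*1233385 = 581976412405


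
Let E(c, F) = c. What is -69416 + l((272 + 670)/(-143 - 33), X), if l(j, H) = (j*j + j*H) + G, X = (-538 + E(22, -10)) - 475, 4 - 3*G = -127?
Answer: -1487767621/23232 ≈ -64040.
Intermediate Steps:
G = 131/3 (G = 4/3 - ⅓*(-127) = 4/3 + 127/3 = 131/3 ≈ 43.667)
X = -991 (X = (-538 + 22) - 475 = -516 - 475 = -991)
l(j, H) = 131/3 + j² + H*j (l(j, H) = (j*j + j*H) + 131/3 = (j² + H*j) + 131/3 = 131/3 + j² + H*j)
-69416 + l((272 + 670)/(-143 - 33), X) = -69416 + (131/3 + ((272 + 670)/(-143 - 33))² - 991*(272 + 670)/(-143 - 33)) = -69416 + (131/3 + (942/(-176))² - 933522/(-176)) = -69416 + (131/3 + (942*(-1/176))² - 933522*(-1)/176) = -69416 + (131/3 + (-471/88)² - 991*(-471/88)) = -69416 + (131/3 + 221841/7744 + 466761/88) = -69416 + 124904891/23232 = -1487767621/23232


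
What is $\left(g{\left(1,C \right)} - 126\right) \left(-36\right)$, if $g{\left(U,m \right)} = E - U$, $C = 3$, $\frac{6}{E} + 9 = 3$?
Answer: $4608$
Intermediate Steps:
$E = -1$ ($E = \frac{6}{-9 + 3} = \frac{6}{-6} = 6 \left(- \frac{1}{6}\right) = -1$)
$g{\left(U,m \right)} = -1 - U$
$\left(g{\left(1,C \right)} - 126\right) \left(-36\right) = \left(\left(-1 - 1\right) - 126\right) \left(-36\right) = \left(-2 - 126\right) \left(-36\right) = \left(-128\right) \left(-36\right) = 4608$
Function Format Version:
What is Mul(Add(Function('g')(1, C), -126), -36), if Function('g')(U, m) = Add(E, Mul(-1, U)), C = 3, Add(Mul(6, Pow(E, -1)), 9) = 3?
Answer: 4608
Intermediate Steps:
E = -1 (E = Mul(6, Pow(Add(-9, 3), -1)) = Mul(6, Pow(-6, -1)) = Mul(6, Rational(-1, 6)) = -1)
Function('g')(U, m) = Add(-1, Mul(-1, U))
Mul(Add(Function('g')(1, C), -126), -36) = Mul(Add(Add(-1, Mul(-1, 1)), -126), -36) = Mul(Add(Add(-1, -1), -126), -36) = Mul(Add(-2, -126), -36) = Mul(-128, -36) = 4608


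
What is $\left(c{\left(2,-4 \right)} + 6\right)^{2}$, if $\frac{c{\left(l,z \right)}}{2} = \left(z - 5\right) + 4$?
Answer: $16$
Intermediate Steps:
$c{\left(l,z \right)} = -2 + 2 z$ ($c{\left(l,z \right)} = 2 \left(\left(z - 5\right) + 4\right) = 2 \left(\left(-5 + z\right) + 4\right) = 2 \left(-1 + z\right) = -2 + 2 z$)
$\left(c{\left(2,-4 \right)} + 6\right)^{2} = \left(\left(-2 + 2 \left(-4\right)\right) + 6\right)^{2} = \left(\left(-2 - 8\right) + 6\right)^{2} = \left(-10 + 6\right)^{2} = \left(-4\right)^{2} = 16$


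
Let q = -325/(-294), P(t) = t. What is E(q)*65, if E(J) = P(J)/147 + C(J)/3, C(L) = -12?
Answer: -11215555/43218 ≈ -259.51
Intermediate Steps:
q = 325/294 (q = -325*(-1/294) = 325/294 ≈ 1.1054)
E(J) = -4 + J/147 (E(J) = J/147 - 12/3 = J*(1/147) - 12*⅓ = J/147 - 4 = -4 + J/147)
E(q)*65 = (-4 + (1/147)*(325/294))*65 = (-4 + 325/43218)*65 = -172547/43218*65 = -11215555/43218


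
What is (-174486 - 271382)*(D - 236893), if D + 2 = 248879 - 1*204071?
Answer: 85645446516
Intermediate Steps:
D = 44806 (D = -2 + (248879 - 1*204071) = -2 + (248879 - 204071) = -2 + 44808 = 44806)
(-174486 - 271382)*(D - 236893) = (-174486 - 271382)*(44806 - 236893) = -445868*(-192087) = 85645446516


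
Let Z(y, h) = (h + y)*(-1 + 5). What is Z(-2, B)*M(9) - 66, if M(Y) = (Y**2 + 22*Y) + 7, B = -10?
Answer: -13794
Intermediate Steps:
M(Y) = 7 + Y**2 + 22*Y
Z(y, h) = 4*h + 4*y (Z(y, h) = (h + y)*4 = 4*h + 4*y)
Z(-2, B)*M(9) - 66 = (4*(-10) + 4*(-2))*(7 + 9**2 + 22*9) - 66 = (-40 - 8)*(7 + 81 + 198) - 66 = -48*286 - 66 = -13728 - 66 = -13794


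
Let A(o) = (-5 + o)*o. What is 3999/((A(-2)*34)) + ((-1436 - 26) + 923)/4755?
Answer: 18758681/2263380 ≈ 8.2879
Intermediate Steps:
A(o) = o*(-5 + o)
3999/((A(-2)*34)) + ((-1436 - 26) + 923)/4755 = 3999/((-2*(-5 - 2)*34)) + ((-1436 - 26) + 923)/4755 = 3999/((-2*(-7)*34)) + (-1462 + 923)*(1/4755) = 3999/((14*34)) - 539*1/4755 = 3999/476 - 539/4755 = 18758681/2263380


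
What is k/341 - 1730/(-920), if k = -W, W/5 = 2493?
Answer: -1087787/31372 ≈ -34.674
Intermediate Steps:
W = 12465 (W = 5*2493 = 12465)
k = -12465 (k = -1*12465 = -12465)
k/341 - 1730/(-920) = -12465/341 - 1730/(-920) = -12465*1/341 - 1730*(-1/920) = -12465/341 + 173/92 = -1087787/31372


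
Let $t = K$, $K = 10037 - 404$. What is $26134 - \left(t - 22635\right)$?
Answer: $39136$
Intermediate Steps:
$K = 9633$ ($K = 10037 - 404 = 9633$)
$t = 9633$
$26134 - \left(t - 22635\right) = 26134 - \left(9633 - 22635\right) = 26134 - -13002 = 26134 + 13002 = 39136$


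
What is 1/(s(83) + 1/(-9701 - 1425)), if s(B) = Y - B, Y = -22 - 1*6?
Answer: -11126/1234987 ≈ -0.0090090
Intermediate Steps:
Y = -28 (Y = -22 - 6 = -28)
s(B) = -28 - B
1/(s(83) + 1/(-9701 - 1425)) = 1/((-28 - 1*83) + 1/(-9701 - 1425)) = 1/((-28 - 83) + 1/(-11126)) = 1/(-111 - 1/11126) = 1/(-1234987/11126) = -11126/1234987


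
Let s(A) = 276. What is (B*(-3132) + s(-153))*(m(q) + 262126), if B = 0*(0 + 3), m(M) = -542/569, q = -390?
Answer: 41165165952/569 ≈ 7.2346e+7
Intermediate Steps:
m(M) = -542/569 (m(M) = -542*1/569 = -542/569)
B = 0 (B = 0*3 = 0)
(B*(-3132) + s(-153))*(m(q) + 262126) = (0*(-3132) + 276)*(-542/569 + 262126) = (0 + 276)*(149149152/569) = 276*(149149152/569) = 41165165952/569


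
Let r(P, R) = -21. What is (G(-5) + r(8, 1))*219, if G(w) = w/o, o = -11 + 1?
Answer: -8979/2 ≈ -4489.5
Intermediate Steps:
o = -10
G(w) = -w/10 (G(w) = w/(-10) = w*(-⅒) = -w/10)
(G(-5) + r(8, 1))*219 = (-⅒*(-5) - 21)*219 = (½ - 21)*219 = -41/2*219 = -8979/2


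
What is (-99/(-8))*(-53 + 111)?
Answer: 2871/4 ≈ 717.75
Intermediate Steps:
(-99/(-8))*(-53 + 111) = -99*(-⅛)*58 = (99/8)*58 = 2871/4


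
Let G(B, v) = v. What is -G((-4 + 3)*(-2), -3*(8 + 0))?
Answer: 24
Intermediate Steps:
-G((-4 + 3)*(-2), -3*(8 + 0)) = -(-3)*(8 + 0) = -(-3)*8 = -1*(-24) = 24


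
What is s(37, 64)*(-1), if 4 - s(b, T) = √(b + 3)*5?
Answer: -4 + 10*√10 ≈ 27.623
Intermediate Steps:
s(b, T) = 4 - 5*√(3 + b) (s(b, T) = 4 - √(b + 3)*5 = 4 - √(3 + b)*5 = 4 - 5*√(3 + b))
s(37, 64)*(-1) = (4 - 5*√(3 + 37))*(-1) = (4 - 10*√10)*(-1) = -4 + 10*√10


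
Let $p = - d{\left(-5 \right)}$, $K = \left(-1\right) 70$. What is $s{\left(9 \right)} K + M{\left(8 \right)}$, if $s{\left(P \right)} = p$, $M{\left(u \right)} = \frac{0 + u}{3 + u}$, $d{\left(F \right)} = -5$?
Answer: $- \frac{3842}{11} \approx -349.27$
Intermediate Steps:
$M{\left(u \right)} = \frac{u}{3 + u}$
$K = -70$
$p = 5$ ($p = \left(-1\right) \left(-5\right) = 5$)
$s{\left(P \right)} = 5$
$s{\left(9 \right)} K + M{\left(8 \right)} = 5 \left(-70\right) + \frac{8}{3 + 8} = -350 + \frac{8}{11} = - \frac{3842}{11}$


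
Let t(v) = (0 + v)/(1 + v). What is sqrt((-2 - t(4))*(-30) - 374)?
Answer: I*sqrt(290) ≈ 17.029*I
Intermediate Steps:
t(v) = v/(1 + v)
sqrt((-2 - t(4))*(-30) - 374) = sqrt((-2 - 4/(1 + 4))*(-30) - 374) = sqrt((-2 - 4/5)*(-30) - 374) = sqrt(-14/5*(-30) - 374) = sqrt(84 - 374) = sqrt(-290) = I*sqrt(290)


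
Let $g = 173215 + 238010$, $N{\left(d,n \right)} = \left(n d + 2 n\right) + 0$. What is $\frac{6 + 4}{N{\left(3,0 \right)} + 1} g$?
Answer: $4112250$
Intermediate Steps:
$N{\left(d,n \right)} = 2 n + d n$ ($N{\left(d,n \right)} = \left(d n + 2 n\right) + 0 = \left(2 n + d n\right) + 0 = 2 n + d n$)
$g = 411225$
$\frac{6 + 4}{N{\left(3,0 \right)} + 1} g = \frac{6 + 4}{0 \left(2 + 3\right) + 1} \cdot 411225 = \frac{10}{0 \cdot 5 + 1} \cdot 411225 = \frac{10}{0 + 1} \cdot 411225 = \frac{10}{1} \cdot 411225 = 10 \cdot 1 \cdot 411225 = 10 \cdot 411225 = 4112250$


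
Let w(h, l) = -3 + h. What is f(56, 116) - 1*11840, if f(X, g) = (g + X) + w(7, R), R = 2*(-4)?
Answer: -11664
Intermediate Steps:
R = -8
f(X, g) = 4 + X + g (f(X, g) = (g + X) + (-3 + 7) = (X + g) + 4 = 4 + X + g)
f(56, 116) - 1*11840 = (4 + 56 + 116) - 1*11840 = 176 - 11840 = -11664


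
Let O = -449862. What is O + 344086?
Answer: -105776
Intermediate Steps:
O + 344086 = -449862 + 344086 = -105776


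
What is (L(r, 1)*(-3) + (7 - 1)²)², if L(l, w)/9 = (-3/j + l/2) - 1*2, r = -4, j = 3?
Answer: 29241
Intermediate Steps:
L(l, w) = -27 + 9*l/2 (L(l, w) = 9*((-3/3 + l/2) - 1*2) = 9*((-3*⅓ + l*(½)) - 2) = 9*((-1 + l/2) - 2) = 9*(-3 + l/2) = -27 + 9*l/2)
(L(r, 1)*(-3) + (7 - 1)²)² = ((-27 + (9/2)*(-4))*(-3) + (7 - 1)²)² = ((-27 - 18)*(-3) + 6²)² = (-45*(-3) + 36)² = (135 + 36)² = 171² = 29241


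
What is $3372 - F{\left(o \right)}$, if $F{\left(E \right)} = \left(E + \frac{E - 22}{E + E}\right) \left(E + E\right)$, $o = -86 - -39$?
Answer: $-977$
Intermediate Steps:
$o = -47$ ($o = -86 + 39 = -47$)
$F{\left(E \right)} = 2 E \left(E + \frac{-22 + E}{2 E}\right)$ ($F{\left(E \right)} = \left(E + \frac{-22 + E}{2 E}\right) 2 E = 2 E \left(E + \frac{-22 + E}{2 E}\right)$)
$3372 - F{\left(o \right)} = 3372 - \left(-22 - 47 + 2 \left(-47\right)^{2}\right) = 3372 - \left(-22 - 47 + 2 \cdot 2209\right) = 3372 - \left(-22 - 47 + 4418\right) = 3372 - 4349 = -977$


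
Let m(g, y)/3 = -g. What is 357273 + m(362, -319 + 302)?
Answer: 356187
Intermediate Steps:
m(g, y) = -3*g (m(g, y) = 3*(-g) = -3*g)
357273 + m(362, -319 + 302) = 357273 - 3*362 = 357273 - 1086 = 356187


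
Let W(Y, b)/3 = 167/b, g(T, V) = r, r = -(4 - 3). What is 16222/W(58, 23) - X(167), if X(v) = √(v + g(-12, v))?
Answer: 373106/501 - √166 ≈ 731.84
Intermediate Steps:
r = -1 (r = -1*1 = -1)
g(T, V) = -1
W(Y, b) = 501/b (W(Y, b) = 3*(167/b) = 501/b)
X(v) = √(-1 + v) (X(v) = √(v - 1) = √(-1 + v))
16222/W(58, 23) - X(167) = 16222/((501/23)) - √(-1 + 167) = 16222/((501*(1/23))) - √166 = 16222/(501/23) - √166 = 16222*(23/501) - √166 = 373106/501 - √166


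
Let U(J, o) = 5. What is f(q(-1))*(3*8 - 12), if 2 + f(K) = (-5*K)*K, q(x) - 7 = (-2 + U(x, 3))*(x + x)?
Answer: -84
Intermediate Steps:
q(x) = 7 + 6*x (q(x) = 7 + (-2 + 5)*(x + x) = 7 + 3*(2*x) = 7 + 6*x)
f(K) = -2 - 5*K² (f(K) = -2 + (-5*K)*K = -2 - 5*K²)
f(q(-1))*(3*8 - 12) = (-2 - 5*(7 + 6*(-1))²)*(3*8 - 12) = (-2 - 5*(7 - 6)²)*(24 - 12) = (-2 - 5*1²)*12 = (-2 - 5*1)*12 = (-2 - 5)*12 = -7*12 = -84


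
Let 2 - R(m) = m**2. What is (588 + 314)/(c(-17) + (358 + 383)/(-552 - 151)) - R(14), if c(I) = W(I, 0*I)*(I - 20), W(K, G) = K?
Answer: 2270385/11617 ≈ 195.44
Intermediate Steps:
R(m) = 2 - m**2
c(I) = I*(-20 + I) (c(I) = I*(I - 20) = I*(-20 + I))
(588 + 314)/(c(-17) + (358 + 383)/(-552 - 151)) - R(14) = (588 + 314)/(-17*(-20 - 17) + (358 + 383)/(-552 - 151)) - (2 - 1*14**2) = 902/(-17*(-37) + 741/(-703)) - (2 - 1*196) = 902/(629 + 741*(-1/703)) - (2 - 196) = 902/(629 - 39/37) - 1*(-194) = 902/(23234/37) + 194 = 902*(37/23234) + 194 = 16687/11617 + 194 = 2270385/11617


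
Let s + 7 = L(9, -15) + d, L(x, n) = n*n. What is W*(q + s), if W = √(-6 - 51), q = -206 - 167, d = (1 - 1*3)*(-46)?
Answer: -63*I*√57 ≈ -475.64*I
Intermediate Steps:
L(x, n) = n²
d = 92 (d = (1 - 3)*(-46) = -2*(-46) = 92)
q = -373
s = 310 (s = -7 + ((-15)² + 92) = -7 + (225 + 92) = -7 + 317 = 310)
W = I*√57 (W = √(-57) = I*√57 ≈ 7.5498*I)
W*(q + s) = (I*√57)*(-373 + 310) = (I*√57)*(-63) = -63*I*√57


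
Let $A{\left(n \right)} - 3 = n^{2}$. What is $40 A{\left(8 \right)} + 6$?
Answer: $2686$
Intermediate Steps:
$A{\left(n \right)} = 3 + n^{2}$
$40 A{\left(8 \right)} + 6 = 40 \left(3 + 8^{2}\right) + 6 = 40 \left(3 + 64\right) + 6 = 40 \cdot 67 + 6 = 2680 + 6 = 2686$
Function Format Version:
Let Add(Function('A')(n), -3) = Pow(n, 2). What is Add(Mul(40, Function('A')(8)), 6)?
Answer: 2686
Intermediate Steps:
Function('A')(n) = Add(3, Pow(n, 2))
Add(Mul(40, Function('A')(8)), 6) = Add(Mul(40, Add(3, Pow(8, 2))), 6) = Add(Mul(40, Add(3, 64)), 6) = Add(Mul(40, 67), 6) = Add(2680, 6) = 2686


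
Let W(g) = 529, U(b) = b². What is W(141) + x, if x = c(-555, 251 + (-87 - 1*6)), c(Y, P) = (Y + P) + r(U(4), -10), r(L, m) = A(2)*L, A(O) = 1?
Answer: 148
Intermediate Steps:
r(L, m) = L (r(L, m) = 1*L = L)
c(Y, P) = 16 + P + Y (c(Y, P) = (Y + P) + 4² = (P + Y) + 16 = 16 + P + Y)
x = -381 (x = 16 + (251 + (-87 - 1*6)) - 555 = 16 + (251 + (-87 - 6)) - 555 = 16 + (251 - 93) - 555 = 16 + 158 - 555 = -381)
W(141) + x = 529 - 381 = 148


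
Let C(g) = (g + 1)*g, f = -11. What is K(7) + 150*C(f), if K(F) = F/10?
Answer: 165007/10 ≈ 16501.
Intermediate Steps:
K(F) = F/10 (K(F) = F*(1/10) = F/10)
C(g) = g*(1 + g) (C(g) = (1 + g)*g = g*(1 + g))
K(7) + 150*C(f) = (1/10)*7 + 150*(-11*(1 - 11)) = 7/10 + 150*(-11*(-10)) = 7/10 + 150*110 = 7/10 + 16500 = 165007/10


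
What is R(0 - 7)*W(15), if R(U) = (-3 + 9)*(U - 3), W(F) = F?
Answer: -900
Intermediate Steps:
R(U) = -18 + 6*U (R(U) = 6*(-3 + U) = -18 + 6*U)
R(0 - 7)*W(15) = (-18 + 6*(0 - 7))*15 = (-18 + 6*(-7))*15 = (-18 - 42)*15 = -60*15 = -900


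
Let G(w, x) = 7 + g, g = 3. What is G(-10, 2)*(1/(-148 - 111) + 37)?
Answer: 95820/259 ≈ 369.96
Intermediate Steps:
G(w, x) = 10 (G(w, x) = 7 + 3 = 10)
G(-10, 2)*(1/(-148 - 111) + 37) = 10*(1/(-148 - 111) + 37) = 10*(1/(-259) + 37) = 10*(-1/259 + 37) = 10*(9582/259) = 95820/259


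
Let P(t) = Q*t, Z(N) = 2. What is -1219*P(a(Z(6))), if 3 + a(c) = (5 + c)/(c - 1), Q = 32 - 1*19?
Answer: -63388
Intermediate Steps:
Q = 13 (Q = 32 - 19 = 13)
a(c) = -3 + (5 + c)/(-1 + c) (a(c) = -3 + (5 + c)/(c - 1) = -3 + (5 + c)/(-1 + c))
P(t) = 13*t
-1219*P(a(Z(6))) = -15847*2*(4 - 1*2)/(-1 + 2) = -15847*2*(4 - 2)/1 = -15847*2*1*2 = -15847*4 = -1219*52 = -63388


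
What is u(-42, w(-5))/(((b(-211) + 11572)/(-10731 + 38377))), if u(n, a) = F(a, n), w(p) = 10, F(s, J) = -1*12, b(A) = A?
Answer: -110584/3787 ≈ -29.201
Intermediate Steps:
F(s, J) = -12
u(n, a) = -12
u(-42, w(-5))/(((b(-211) + 11572)/(-10731 + 38377))) = -12*(-10731 + 38377)/(-211 + 11572) = -12/(11361/27646) = -12/(11361*(1/27646)) = -12/11361/27646 = -12*27646/11361 = -110584/3787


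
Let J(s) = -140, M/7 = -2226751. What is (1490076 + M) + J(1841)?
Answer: -14097321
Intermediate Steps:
M = -15587257 (M = 7*(-2226751) = -15587257)
(1490076 + M) + J(1841) = (1490076 - 15587257) - 140 = -14097181 - 140 = -14097321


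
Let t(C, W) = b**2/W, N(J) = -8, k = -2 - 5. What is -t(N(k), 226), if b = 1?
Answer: -1/226 ≈ -0.0044248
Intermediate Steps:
k = -7
t(C, W) = 1/W (t(C, W) = 1**2/W = 1/W)
-t(N(k), 226) = -1/226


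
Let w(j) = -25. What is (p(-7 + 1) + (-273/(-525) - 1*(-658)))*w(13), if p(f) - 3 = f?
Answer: -16388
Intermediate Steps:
p(f) = 3 + f
(p(-7 + 1) + (-273/(-525) - 1*(-658)))*w(13) = ((3 + (-7 + 1)) + (-273/(-525) - 1*(-658)))*(-25) = ((3 - 6) + (-273*(-1/525) + 658))*(-25) = (-3 + (13/25 + 658))*(-25) = (-3 + 16463/25)*(-25) = (16388/25)*(-25) = -16388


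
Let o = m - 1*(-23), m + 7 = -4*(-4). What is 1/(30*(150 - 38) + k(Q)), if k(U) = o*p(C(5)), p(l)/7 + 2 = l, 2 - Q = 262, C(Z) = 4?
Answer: 1/3808 ≈ 0.00026261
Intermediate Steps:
m = 9 (m = -7 - 4*(-4) = -7 + 16 = 9)
Q = -260 (Q = 2 - 1*262 = 2 - 262 = -260)
p(l) = -14 + 7*l
o = 32 (o = 9 - 1*(-23) = 9 + 23 = 32)
k(U) = 448 (k(U) = 32*(-14 + 7*4) = 32*(-14 + 28) = 32*14 = 448)
1/(30*(150 - 38) + k(Q)) = 1/(30*(150 - 38) + 448) = 1/(30*112 + 448) = 1/(3360 + 448) = 1/3808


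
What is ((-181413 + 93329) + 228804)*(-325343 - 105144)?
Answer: -60578130640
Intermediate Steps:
((-181413 + 93329) + 228804)*(-325343 - 105144) = (-88084 + 228804)*(-430487) = 140720*(-430487) = -60578130640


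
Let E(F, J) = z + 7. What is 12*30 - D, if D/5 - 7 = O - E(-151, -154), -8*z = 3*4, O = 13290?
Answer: -132195/2 ≈ -66098.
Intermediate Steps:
z = -3/2 (z = -3*4/8 = -1/8*12 = -3/2 ≈ -1.5000)
E(F, J) = 11/2 (E(F, J) = -3/2 + 7 = 11/2)
D = 132915/2 (D = 35 + 5*(13290 - 1*11/2) = 35 + 5*(13290 - 11/2) = 35 + 5*(26569/2) = 35 + 132845/2 = 132915/2 ≈ 66458.)
12*30 - D = 12*30 - 1*132915/2 = 360 - 132915/2 = -132195/2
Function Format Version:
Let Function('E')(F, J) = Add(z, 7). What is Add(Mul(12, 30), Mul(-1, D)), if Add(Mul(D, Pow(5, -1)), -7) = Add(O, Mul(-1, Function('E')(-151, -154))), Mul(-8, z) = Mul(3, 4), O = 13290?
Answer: Rational(-132195, 2) ≈ -66098.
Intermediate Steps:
z = Rational(-3, 2) (z = Mul(Rational(-1, 8), Mul(3, 4)) = Mul(Rational(-1, 8), 12) = Rational(-3, 2) ≈ -1.5000)
Function('E')(F, J) = Rational(11, 2) (Function('E')(F, J) = Add(Rational(-3, 2), 7) = Rational(11, 2))
D = Rational(132915, 2) (D = Add(35, Mul(5, Add(13290, Mul(-1, Rational(11, 2))))) = Add(35, Mul(5, Add(13290, Rational(-11, 2)))) = Add(35, Mul(5, Rational(26569, 2))) = Add(35, Rational(132845, 2)) = Rational(132915, 2) ≈ 66458.)
Add(Mul(12, 30), Mul(-1, D)) = Add(Mul(12, 30), Mul(-1, Rational(132915, 2))) = Add(360, Rational(-132915, 2)) = Rational(-132195, 2)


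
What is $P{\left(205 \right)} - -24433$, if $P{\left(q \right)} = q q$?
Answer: $66458$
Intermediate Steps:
$P{\left(q \right)} = q^{2}$
$P{\left(205 \right)} - -24433 = 205^{2} - -24433 = 42025 + 24433 = 66458$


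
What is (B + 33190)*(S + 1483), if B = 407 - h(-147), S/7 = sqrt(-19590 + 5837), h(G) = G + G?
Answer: 50260353 + 237237*I*sqrt(13753) ≈ 5.026e+7 + 2.7822e+7*I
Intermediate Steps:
h(G) = 2*G
S = 7*I*sqrt(13753) (S = 7*sqrt(-19590 + 5837) = 7*sqrt(-13753) = 7*(I*sqrt(13753)) = 7*I*sqrt(13753) ≈ 820.91*I)
B = 701 (B = 407 - 2*(-147) = 407 - 1*(-294) = 407 + 294 = 701)
(B + 33190)*(S + 1483) = (701 + 33190)*(7*I*sqrt(13753) + 1483) = 33891*(1483 + 7*I*sqrt(13753)) = 50260353 + 237237*I*sqrt(13753)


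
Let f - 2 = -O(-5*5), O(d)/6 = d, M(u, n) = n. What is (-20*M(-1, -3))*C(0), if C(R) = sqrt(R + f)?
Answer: 120*sqrt(38) ≈ 739.73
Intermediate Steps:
O(d) = 6*d
f = 152 (f = 2 - 6*(-5*5) = 2 - 6*(-25) = 2 - 1*(-150) = 2 + 150 = 152)
C(R) = sqrt(152 + R) (C(R) = sqrt(R + 152) = sqrt(152 + R))
(-20*M(-1, -3))*C(0) = (-20*(-3))*sqrt(152 + 0) = 60*sqrt(152) = 60*(2*sqrt(38)) = 120*sqrt(38)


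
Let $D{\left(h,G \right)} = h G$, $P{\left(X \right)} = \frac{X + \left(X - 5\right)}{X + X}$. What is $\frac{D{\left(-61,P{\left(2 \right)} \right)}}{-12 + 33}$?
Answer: $\frac{61}{84} \approx 0.72619$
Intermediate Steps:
$P{\left(X \right)} = \frac{-5 + 2 X}{2 X}$ ($P{\left(X \right)} = \frac{X + \left(-5 + X\right)}{2 X} = \left(-5 + 2 X\right) \frac{1}{2 X} = \frac{-5 + 2 X}{2 X}$)
$D{\left(h,G \right)} = G h$
$\frac{D{\left(-61,P{\left(2 \right)} \right)}}{-12 + 33} = \frac{\frac{- \frac{5}{2} + 2}{2} \left(-61\right)}{-12 + 33} = \frac{\frac{1}{2} \left(- \frac{1}{2}\right) \left(-61\right)}{21} = \frac{\left(- \frac{1}{4}\right) \left(-61\right)}{21} = \frac{1}{21} \cdot \frac{61}{4} = \frac{61}{84}$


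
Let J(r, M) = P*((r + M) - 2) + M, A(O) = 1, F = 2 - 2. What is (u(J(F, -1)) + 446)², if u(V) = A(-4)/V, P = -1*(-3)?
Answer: 19882681/100 ≈ 1.9883e+5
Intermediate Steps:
P = 3
F = 0
J(r, M) = -6 + 3*r + 4*M (J(r, M) = 3*((r + M) - 2) + M = 3*((M + r) - 2) + M = 3*(-2 + M + r) + M = (-6 + 3*M + 3*r) + M = -6 + 3*r + 4*M)
u(V) = 1/V
(u(J(F, -1)) + 446)² = (1/(-6 + 3*0 + 4*(-1)) + 446)² = (1/(-6 + 0 - 4) + 446)² = (1/(-10) + 446)² = (-⅒ + 446)² = (4459/10)² = 19882681/100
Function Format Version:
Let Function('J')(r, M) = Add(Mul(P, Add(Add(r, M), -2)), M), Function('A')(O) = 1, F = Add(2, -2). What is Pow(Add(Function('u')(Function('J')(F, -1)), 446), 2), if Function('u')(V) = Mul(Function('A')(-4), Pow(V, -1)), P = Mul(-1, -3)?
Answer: Rational(19882681, 100) ≈ 1.9883e+5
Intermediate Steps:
P = 3
F = 0
Function('J')(r, M) = Add(-6, Mul(3, r), Mul(4, M)) (Function('J')(r, M) = Add(Mul(3, Add(Add(r, M), -2)), M) = Add(Mul(3, Add(Add(M, r), -2)), M) = Add(Mul(3, Add(-2, M, r)), M) = Add(Add(-6, Mul(3, M), Mul(3, r)), M) = Add(-6, Mul(3, r), Mul(4, M)))
Function('u')(V) = Pow(V, -1) (Function('u')(V) = Mul(1, Pow(V, -1)) = Pow(V, -1))
Pow(Add(Function('u')(Function('J')(F, -1)), 446), 2) = Pow(Add(Pow(Add(-6, Mul(3, 0), Mul(4, -1)), -1), 446), 2) = Pow(Add(Pow(Add(-6, 0, -4), -1), 446), 2) = Pow(Add(Pow(-10, -1), 446), 2) = Pow(Add(Rational(-1, 10), 446), 2) = Pow(Rational(4459, 10), 2) = Rational(19882681, 100)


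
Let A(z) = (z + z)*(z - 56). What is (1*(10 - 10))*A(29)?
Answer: 0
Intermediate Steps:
A(z) = 2*z*(-56 + z) (A(z) = (2*z)*(-56 + z) = 2*z*(-56 + z))
(1*(10 - 10))*A(29) = (1*(10 - 10))*(2*29*(-56 + 29)) = (1*0)*(2*29*(-27)) = 0*(-1566) = 0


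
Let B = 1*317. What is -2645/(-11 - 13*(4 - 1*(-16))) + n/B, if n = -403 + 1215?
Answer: 1058517/85907 ≈ 12.322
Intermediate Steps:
n = 812
B = 317
-2645/(-11 - 13*(4 - 1*(-16))) + n/B = -2645/(-11 - 13*(4 - 1*(-16))) + 812/317 = -2645/(-11 - 13*(4 + 16)) + 812*(1/317) = -2645/(-11 - 13*20) + 812/317 = -2645/(-11 - 260) + 812/317 = -2645/(-271) + 812/317 = -2645*(-1/271) + 812/317 = 2645/271 + 812/317 = 1058517/85907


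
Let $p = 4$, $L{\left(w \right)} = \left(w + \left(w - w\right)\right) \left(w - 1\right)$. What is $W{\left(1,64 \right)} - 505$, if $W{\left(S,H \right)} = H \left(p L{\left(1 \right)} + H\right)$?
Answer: $3591$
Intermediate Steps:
$L{\left(w \right)} = w \left(-1 + w\right)$ ($L{\left(w \right)} = \left(w + 0\right) \left(-1 + w\right) = w \left(-1 + w\right)$)
$W{\left(S,H \right)} = H^{2}$ ($W{\left(S,H \right)} = H \left(4 \cdot 1 \left(-1 + 1\right) + H\right) = H \left(4 \cdot 1 \cdot 0 + H\right) = H \left(4 \cdot 0 + H\right) = H \left(0 + H\right) = H H = H^{2}$)
$W{\left(1,64 \right)} - 505 = 64^{2} - 505 = 4096 - 505 = 3591$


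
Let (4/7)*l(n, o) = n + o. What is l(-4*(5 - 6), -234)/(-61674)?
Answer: 805/123348 ≈ 0.0065263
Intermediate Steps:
l(n, o) = 7*n/4 + 7*o/4 (l(n, o) = 7*(n + o)/4 = 7*n/4 + 7*o/4)
l(-4*(5 - 6), -234)/(-61674) = (7*(-4*(5 - 6))/4 + (7/4)*(-234))/(-61674) = (7*(-4*(-1))/4 - 819/2)*(-1/61674) = ((7/4)*4 - 819/2)*(-1/61674) = (7 - 819/2)*(-1/61674) = -805/2*(-1/61674) = 805/123348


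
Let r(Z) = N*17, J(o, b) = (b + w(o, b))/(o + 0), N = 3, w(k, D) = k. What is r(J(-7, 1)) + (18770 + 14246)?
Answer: 33067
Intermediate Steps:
J(o, b) = (b + o)/o (J(o, b) = (b + o)/(o + 0) = (b + o)/o)
r(Z) = 51 (r(Z) = 3*17 = 51)
r(J(-7, 1)) + (18770 + 14246) = 51 + (18770 + 14246) = 51 + 33016 = 33067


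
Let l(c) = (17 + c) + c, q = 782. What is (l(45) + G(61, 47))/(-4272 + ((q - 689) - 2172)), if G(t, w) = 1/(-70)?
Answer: -7489/444570 ≈ -0.016845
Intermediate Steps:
G(t, w) = -1/70
l(c) = 17 + 2*c
(l(45) + G(61, 47))/(-4272 + ((q - 689) - 2172)) = ((17 + 2*45) - 1/70)/(-4272 + ((782 - 689) - 2172)) = ((17 + 90) - 1/70)/(-4272 + (93 - 2172)) = (107 - 1/70)/(-4272 - 2079) = (7489/70)/(-6351) = (7489/70)*(-1/6351) = -7489/444570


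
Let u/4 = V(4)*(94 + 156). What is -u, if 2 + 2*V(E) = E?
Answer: -1000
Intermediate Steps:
V(E) = -1 + E/2
u = 1000 (u = 4*((-1 + (1/2)*4)*(94 + 156)) = 4*((-1 + 2)*250) = 4*(1*250) = 4*250 = 1000)
-u = -1*1000 = -1000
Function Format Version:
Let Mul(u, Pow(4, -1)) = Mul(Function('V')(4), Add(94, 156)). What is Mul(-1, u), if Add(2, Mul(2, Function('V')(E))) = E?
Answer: -1000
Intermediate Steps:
Function('V')(E) = Add(-1, Mul(Rational(1, 2), E))
u = 1000 (u = Mul(4, Mul(Add(-1, Mul(Rational(1, 2), 4)), Add(94, 156))) = Mul(4, Mul(Add(-1, 2), 250)) = Mul(4, Mul(1, 250)) = Mul(4, 250) = 1000)
Mul(-1, u) = Mul(-1, 1000) = -1000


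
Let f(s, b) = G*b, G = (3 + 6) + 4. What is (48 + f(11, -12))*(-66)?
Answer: 7128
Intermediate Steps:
G = 13 (G = 9 + 4 = 13)
f(s, b) = 13*b
(48 + f(11, -12))*(-66) = (48 + 13*(-12))*(-66) = (48 - 156)*(-66) = -108*(-66) = 7128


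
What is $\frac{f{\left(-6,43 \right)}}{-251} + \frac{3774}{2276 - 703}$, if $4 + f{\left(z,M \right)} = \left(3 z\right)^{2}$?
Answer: $\frac{443914}{394823} \approx 1.1243$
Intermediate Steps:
$f{\left(z,M \right)} = -4 + 9 z^{2}$ ($f{\left(z,M \right)} = -4 + \left(3 z\right)^{2} = -4 + 9 z^{2}$)
$\frac{f{\left(-6,43 \right)}}{-251} + \frac{3774}{2276 - 703} = \frac{-4 + 9 \left(-6\right)^{2}}{-251} + \frac{3774}{2276 - 703} = \left(-4 + 9 \cdot 36\right) \left(- \frac{1}{251}\right) + \frac{3774}{1573} = \left(-4 + 324\right) \left(- \frac{1}{251}\right) + 3774 \cdot \frac{1}{1573} = 320 \left(- \frac{1}{251}\right) + \frac{3774}{1573} = - \frac{320}{251} + \frac{3774}{1573} = \frac{443914}{394823}$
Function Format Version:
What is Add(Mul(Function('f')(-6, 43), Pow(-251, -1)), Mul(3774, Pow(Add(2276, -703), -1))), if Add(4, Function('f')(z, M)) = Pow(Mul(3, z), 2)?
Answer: Rational(443914, 394823) ≈ 1.1243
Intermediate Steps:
Function('f')(z, M) = Add(-4, Mul(9, Pow(z, 2))) (Function('f')(z, M) = Add(-4, Pow(Mul(3, z), 2)) = Add(-4, Mul(9, Pow(z, 2))))
Add(Mul(Function('f')(-6, 43), Pow(-251, -1)), Mul(3774, Pow(Add(2276, -703), -1))) = Add(Mul(Add(-4, Mul(9, Pow(-6, 2))), Pow(-251, -1)), Mul(3774, Pow(Add(2276, -703), -1))) = Add(Mul(Add(-4, Mul(9, 36)), Rational(-1, 251)), Mul(3774, Pow(1573, -1))) = Add(Mul(Add(-4, 324), Rational(-1, 251)), Mul(3774, Rational(1, 1573))) = Add(Mul(320, Rational(-1, 251)), Rational(3774, 1573)) = Add(Rational(-320, 251), Rational(3774, 1573)) = Rational(443914, 394823)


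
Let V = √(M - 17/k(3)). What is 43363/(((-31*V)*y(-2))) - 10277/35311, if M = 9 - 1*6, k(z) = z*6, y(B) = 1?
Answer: -10277/35311 - 130089*√74/1147 ≈ -975.94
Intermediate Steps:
k(z) = 6*z
M = 3 (M = 9 - 6 = 3)
V = √74/6 (V = √(3 - 17/(6*3)) = √(3 - 17/18) = √(37/18) = √74/6 ≈ 1.4337)
43363/(((-31*V)*y(-2))) - 10277/35311 = 43363/((-31*√74/6*1)) - 10277/35311 = 43363/((-31*√74/6*1)) - 10277*1/35311 = 43363/((-31*√74/6)) - 10277/35311 = 43363*(-3*√74/1147) - 10277/35311 = -130089*√74/1147 - 10277/35311 = -10277/35311 - 130089*√74/1147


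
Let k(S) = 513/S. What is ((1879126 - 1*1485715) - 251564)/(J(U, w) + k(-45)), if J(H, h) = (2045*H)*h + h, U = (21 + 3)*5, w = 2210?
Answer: 709235/2711680993 ≈ 0.00026155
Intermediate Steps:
U = 120 (U = 24*5 = 120)
J(H, h) = h + 2045*H*h (J(H, h) = 2045*H*h + h = h + 2045*H*h)
((1879126 - 1*1485715) - 251564)/(J(U, w) + k(-45)) = ((1879126 - 1*1485715) - 251564)/(2210*(1 + 2045*120) + 513/(-45)) = ((1879126 - 1485715) - 251564)/(2210*(1 + 245400) + 513*(-1/45)) = (393411 - 251564)/(2210*245401 - 57/5) = 141847/(542336210 - 57/5) = 141847/(2711680993/5) = 141847*(5/2711680993) = 709235/2711680993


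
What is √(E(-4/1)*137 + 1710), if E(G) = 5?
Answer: √2395 ≈ 48.939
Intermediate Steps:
√(E(-4/1)*137 + 1710) = √(5*137 + 1710) = √(685 + 1710) = √2395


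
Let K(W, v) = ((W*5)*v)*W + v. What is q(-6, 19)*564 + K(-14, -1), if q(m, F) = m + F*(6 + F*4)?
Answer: 874347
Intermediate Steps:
q(m, F) = m + F*(6 + 4*F)
K(W, v) = v + 5*v*W**2 (K(W, v) = ((5*W)*v)*W + v = (5*W*v)*W + v = 5*v*W**2 + v = v + 5*v*W**2)
q(-6, 19)*564 + K(-14, -1) = (-6 + 4*19**2 + 6*19)*564 - (1 + 5*(-14)**2) = (-6 + 4*361 + 114)*564 - (1 + 5*196) = (-6 + 1444 + 114)*564 - (1 + 980) = 1552*564 - 1*981 = 875328 - 981 = 874347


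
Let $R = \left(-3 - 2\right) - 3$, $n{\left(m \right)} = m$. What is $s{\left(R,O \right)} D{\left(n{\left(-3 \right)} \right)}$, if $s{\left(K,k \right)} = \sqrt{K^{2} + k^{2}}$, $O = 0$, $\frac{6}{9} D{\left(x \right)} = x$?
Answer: $-36$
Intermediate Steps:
$D{\left(x \right)} = \frac{3 x}{2}$
$R = -8$ ($R = -5 - 3 = -8$)
$s{\left(R,O \right)} D{\left(n{\left(-3 \right)} \right)} = \sqrt{\left(-8\right)^{2} + 0^{2}} \cdot \frac{3}{2} \left(-3\right) = \sqrt{64 + 0} \left(- \frac{9}{2}\right) = \sqrt{64} \left(- \frac{9}{2}\right) = 8 \left(- \frac{9}{2}\right) = -36$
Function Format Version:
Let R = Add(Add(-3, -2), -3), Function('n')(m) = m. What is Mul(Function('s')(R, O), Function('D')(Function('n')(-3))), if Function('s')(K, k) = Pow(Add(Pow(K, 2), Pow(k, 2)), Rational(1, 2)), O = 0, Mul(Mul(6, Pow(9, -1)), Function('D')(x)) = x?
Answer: -36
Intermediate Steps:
Function('D')(x) = Mul(Rational(3, 2), x)
R = -8 (R = Add(-5, -3) = -8)
Mul(Function('s')(R, O), Function('D')(Function('n')(-3))) = Mul(Pow(Add(Pow(-8, 2), Pow(0, 2)), Rational(1, 2)), Mul(Rational(3, 2), -3)) = Mul(Pow(Add(64, 0), Rational(1, 2)), Rational(-9, 2)) = Mul(Pow(64, Rational(1, 2)), Rational(-9, 2)) = Mul(8, Rational(-9, 2)) = -36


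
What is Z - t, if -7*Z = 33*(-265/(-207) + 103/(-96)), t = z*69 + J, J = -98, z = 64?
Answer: -66754111/15456 ≈ -4319.0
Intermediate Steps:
t = 4318 (t = 64*69 - 98 = 4416 - 98 = 4318)
Z = -15103/15456 (Z = -33*(-265/(-207) + 103/(-96))/7 = -33*(-265*(-1/207) + 103*(-1/96))/7 = -33*(265/207 - 103/96)/7 = -33*1373/(7*6624) = -⅐*15103/2208 = -15103/15456 ≈ -0.97716)
Z - t = -15103/15456 - 1*4318 = -15103/15456 - 4318 = -66754111/15456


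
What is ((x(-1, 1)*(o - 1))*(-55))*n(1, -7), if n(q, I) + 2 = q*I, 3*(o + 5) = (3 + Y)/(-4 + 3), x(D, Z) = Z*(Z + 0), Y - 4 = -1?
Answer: -3960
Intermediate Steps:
Y = 3 (Y = 4 - 1 = 3)
x(D, Z) = Z² (x(D, Z) = Z*Z = Z²)
o = -7 (o = -5 + ((3 + 3)/(-4 + 3))/3 = -5 + (6/(-1))/3 = -5 + (6*(-1))/3 = -5 + (⅓)*(-6) = -5 - 2 = -7)
n(q, I) = -2 + I*q (n(q, I) = -2 + q*I = -2 + I*q)
((x(-1, 1)*(o - 1))*(-55))*n(1, -7) = ((1²*(-7 - 1))*(-55))*(-2 - 7*1) = ((1*(-8))*(-55))*(-2 - 7) = -8*(-55)*(-9) = 440*(-9) = -3960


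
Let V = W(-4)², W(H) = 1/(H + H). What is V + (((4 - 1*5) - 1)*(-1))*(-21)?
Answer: -2687/64 ≈ -41.984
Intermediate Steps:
W(H) = 1/(2*H)
V = 1/64 (V = ((½)/(-4))² = ((½)*(-¼))² = (-⅛)² = 1/64 ≈ 0.015625)
V + (((4 - 1*5) - 1)*(-1))*(-21) = 1/64 + (((4 - 1*5) - 1)*(-1))*(-21) = 1/64 + (((4 - 5) - 1)*(-1))*(-21) = 1/64 + ((-1 - 1)*(-1))*(-21) = 1/64 - 2*(-1)*(-21) = 1/64 + 2*(-21) = 1/64 - 42 = -2687/64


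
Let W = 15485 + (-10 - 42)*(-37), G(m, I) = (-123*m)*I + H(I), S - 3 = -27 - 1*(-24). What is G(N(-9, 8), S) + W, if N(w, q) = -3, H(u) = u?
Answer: 17409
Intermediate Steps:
S = 0 (S = 3 + (-27 - 1*(-24)) = 3 + (-27 + 24) = 3 - 3 = 0)
G(m, I) = I - 123*I*m (G(m, I) = (-123*m)*I + I = -123*I*m + I = I - 123*I*m)
W = 17409 (W = 15485 - 52*(-37) = 15485 + 1924 = 17409)
G(N(-9, 8), S) + W = 0*(1 - 123*(-3)) + 17409 = 0*(1 + 369) + 17409 = 0*370 + 17409 = 0 + 17409 = 17409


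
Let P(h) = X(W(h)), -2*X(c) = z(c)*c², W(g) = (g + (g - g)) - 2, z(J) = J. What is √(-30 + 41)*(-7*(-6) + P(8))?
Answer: -66*√11 ≈ -218.90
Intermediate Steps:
W(g) = -2 + g (W(g) = (g + 0) - 2 = g - 2 = -2 + g)
X(c) = -c³/2 (X(c) = -c*c²/2 = -c³/2)
P(h) = -(-2 + h)³/2
√(-30 + 41)*(-7*(-6) + P(8)) = √(-30 + 41)*(-7*(-6) - (-2 + 8)³/2) = √11*(42 - ½*6³) = √11*(42 - ½*216) = √11*(42 - 108) = √11*(-66) = -66*√11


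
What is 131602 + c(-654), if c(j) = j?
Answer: 130948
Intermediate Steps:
131602 + c(-654) = 131602 - 654 = 130948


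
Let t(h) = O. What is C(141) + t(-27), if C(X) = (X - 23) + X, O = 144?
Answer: 403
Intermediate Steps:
t(h) = 144
C(X) = -23 + 2*X (C(X) = (-23 + X) + X = -23 + 2*X)
C(141) + t(-27) = (-23 + 2*141) + 144 = (-23 + 282) + 144 = 259 + 144 = 403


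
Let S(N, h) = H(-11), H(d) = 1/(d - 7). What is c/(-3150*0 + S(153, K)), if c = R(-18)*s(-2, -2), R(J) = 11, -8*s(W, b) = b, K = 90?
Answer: -99/2 ≈ -49.500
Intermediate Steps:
s(W, b) = -b/8
H(d) = 1/(-7 + d)
c = 11/4 (c = 11*(-⅛*(-2)) = 11*(¼) = 11/4 ≈ 2.7500)
S(N, h) = -1/18 (S(N, h) = 1/(-7 - 11) = 1/(-18) = -1/18)
c/(-3150*0 + S(153, K)) = 11/(4*(-3150*0 - 1/18)) = 11/(4*(-450*0 - 1/18)) = 11/(4*(0 - 1/18)) = 11/(4*(-1/18)) = (11/4)*(-18) = -99/2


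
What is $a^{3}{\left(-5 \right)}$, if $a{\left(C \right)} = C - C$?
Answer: $0$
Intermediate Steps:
$a{\left(C \right)} = 0$
$a^{3}{\left(-5 \right)} = 0^{3} = 0$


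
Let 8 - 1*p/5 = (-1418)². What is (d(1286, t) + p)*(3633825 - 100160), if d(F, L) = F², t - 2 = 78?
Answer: -29682022728360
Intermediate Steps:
t = 80 (t = 2 + 78 = 80)
p = -10053580 (p = 40 - 5*(-1418)² = 40 - 5*2010724 = 40 - 10053620 = -10053580)
(d(1286, t) + p)*(3633825 - 100160) = (1286² - 10053580)*(3633825 - 100160) = (1653796 - 10053580)*3533665 = -8399784*3533665 = -29682022728360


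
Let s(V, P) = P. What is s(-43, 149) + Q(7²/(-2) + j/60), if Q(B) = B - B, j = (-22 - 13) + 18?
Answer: 149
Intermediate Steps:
j = -17 (j = -35 + 18 = -17)
Q(B) = 0
s(-43, 149) + Q(7²/(-2) + j/60) = 149 + 0 = 149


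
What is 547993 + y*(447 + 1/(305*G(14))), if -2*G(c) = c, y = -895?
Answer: 63165435/427 ≈ 1.4793e+5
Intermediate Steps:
G(c) = -c/2
547993 + y*(447 + 1/(305*G(14))) = 547993 - 895*(447 + 1/(305*((-½*14)))) = 547993 - 895*(447 + (1/305)/(-7)) = 547993 - 895*(447 + (1/305)*(-⅐)) = 547993 - 895*(447 - 1/2135) = 547993 - 895*954344/2135 = 547993 - 170827576/427 = 63165435/427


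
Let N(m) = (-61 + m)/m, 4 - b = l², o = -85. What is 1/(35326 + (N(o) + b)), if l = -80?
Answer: 85/2459196 ≈ 3.4564e-5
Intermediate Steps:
b = -6396 (b = 4 - 1*(-80)² = 4 - 1*6400 = 4 - 6400 = -6396)
N(m) = (-61 + m)/m
1/(35326 + (N(o) + b)) = 1/(35326 + ((-61 - 85)/(-85) - 6396)) = 1/(35326 + (-1/85*(-146) - 6396)) = 1/(35326 + (146/85 - 6396)) = 1/(35326 - 543514/85) = 1/(2459196/85) = 85/2459196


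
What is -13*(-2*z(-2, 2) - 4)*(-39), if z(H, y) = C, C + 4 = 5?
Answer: -3042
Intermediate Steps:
C = 1 (C = -4 + 5 = 1)
z(H, y) = 1
-13*(-2*z(-2, 2) - 4)*(-39) = -13*(-2*1 - 4)*(-39) = -13*(-2 - 4)*(-39) = -13*(-6)*(-39) = 78*(-39) = -3042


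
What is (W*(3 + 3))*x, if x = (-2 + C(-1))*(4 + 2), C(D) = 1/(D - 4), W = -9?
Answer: 3564/5 ≈ 712.80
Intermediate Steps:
C(D) = 1/(-4 + D)
x = -66/5 (x = (-2 + 1/(-4 - 1))*(4 + 2) = (-2 + 1/(-5))*6 = (-2 - ⅕)*6 = -11/5*6 = -66/5 ≈ -13.200)
(W*(3 + 3))*x = -9*(3 + 3)*(-66/5) = -9*6*(-66/5) = -54*(-66/5) = 3564/5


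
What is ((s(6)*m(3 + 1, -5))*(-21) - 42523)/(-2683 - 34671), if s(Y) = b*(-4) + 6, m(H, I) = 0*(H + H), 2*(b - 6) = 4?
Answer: 42523/37354 ≈ 1.1384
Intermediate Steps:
b = 8 (b = 6 + (½)*4 = 6 + 2 = 8)
m(H, I) = 0 (m(H, I) = 0*(2*H) = 0)
s(Y) = -26 (s(Y) = 8*(-4) + 6 = -32 + 6 = -26)
((s(6)*m(3 + 1, -5))*(-21) - 42523)/(-2683 - 34671) = (-26*0*(-21) - 42523)/(-2683 - 34671) = (0*(-21) - 42523)/(-37354) = (0 - 42523)*(-1/37354) = -42523*(-1/37354) = 42523/37354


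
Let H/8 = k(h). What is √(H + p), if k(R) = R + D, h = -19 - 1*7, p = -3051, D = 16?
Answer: I*√3131 ≈ 55.955*I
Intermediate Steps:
h = -26 (h = -19 - 7 = -26)
k(R) = 16 + R (k(R) = R + 16 = 16 + R)
H = -80 (H = 8*(16 - 26) = 8*(-10) = -80)
√(H + p) = √(-80 - 3051) = √(-3131) = I*√3131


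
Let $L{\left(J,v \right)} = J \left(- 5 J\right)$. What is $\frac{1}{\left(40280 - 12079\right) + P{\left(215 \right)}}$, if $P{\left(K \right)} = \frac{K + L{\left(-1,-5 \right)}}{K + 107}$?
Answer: $\frac{23}{648638} \approx 3.5459 \cdot 10^{-5}$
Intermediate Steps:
$L{\left(J,v \right)} = - 5 J^{2}$
$P{\left(K \right)} = \frac{-5 + K}{107 + K}$ ($P{\left(K \right)} = \frac{K - 5 \left(-1\right)^{2}}{K + 107} = \frac{K - 5}{107 + K} = \frac{-5 + K}{107 + K}$)
$\frac{1}{\left(40280 - 12079\right) + P{\left(215 \right)}} = \frac{1}{\left(40280 - 12079\right) + \frac{-5 + 215}{107 + 215}} = \frac{1}{28201 + \frac{1}{322} \cdot 210} = \frac{1}{28201 + \frac{15}{23}} = \frac{1}{\frac{648638}{23}} = \frac{23}{648638}$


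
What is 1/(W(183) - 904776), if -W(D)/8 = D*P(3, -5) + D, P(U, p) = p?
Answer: -1/898920 ≈ -1.1124e-6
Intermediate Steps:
W(D) = 32*D (W(D) = -8*(D*(-5) + D) = -8*(-5*D + D) = -(-32)*D = 32*D)
1/(W(183) - 904776) = 1/(32*183 - 904776) = 1/(5856 - 904776) = 1/(-898920) = -1/898920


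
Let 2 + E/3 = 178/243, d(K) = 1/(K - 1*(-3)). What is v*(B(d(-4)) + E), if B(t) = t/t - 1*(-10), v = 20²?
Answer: 233200/81 ≈ 2879.0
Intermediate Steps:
v = 400
d(K) = 1/(3 + K) (d(K) = 1/(K + 3) = 1/(3 + K))
B(t) = 11 (B(t) = 1 + 10 = 11)
E = -308/81 (E = -6 + 3*(178/243) = -6 + 178/81 = -308/81 ≈ -3.8025)
v*(B(d(-4)) + E) = 400*(11 - 308/81) = 400*(583/81) = 233200/81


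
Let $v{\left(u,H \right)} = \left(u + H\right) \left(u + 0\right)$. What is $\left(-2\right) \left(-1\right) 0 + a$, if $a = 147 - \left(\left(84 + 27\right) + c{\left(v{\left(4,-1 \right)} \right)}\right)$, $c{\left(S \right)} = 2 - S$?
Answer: $46$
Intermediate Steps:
$v{\left(u,H \right)} = u \left(H + u\right)$ ($v{\left(u,H \right)} = \left(H + u\right) u = u \left(H + u\right)$)
$a = 46$ ($a = 147 - \left(\left(84 + 27\right) + \left(2 - 4 \left(-1 + 4\right)\right)\right) = 147 - \left(111 + \left(2 - 4 \cdot 3\right)\right) = 147 - \left(111 + \left(2 - 12\right)\right) = 147 - \left(111 - 10\right) = 147 - 101 = 46$)
$\left(-2\right) \left(-1\right) 0 + a = \left(-2\right) \left(-1\right) 0 + 46 = 2 \cdot 0 + 46 = 0 + 46 = 46$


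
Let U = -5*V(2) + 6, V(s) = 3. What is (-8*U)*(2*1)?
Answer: 144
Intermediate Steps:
U = -9 (U = -5*3 + 6 = -15 + 6 = -9)
(-8*U)*(2*1) = (-8*(-9))*(2*1) = 72*2 = 144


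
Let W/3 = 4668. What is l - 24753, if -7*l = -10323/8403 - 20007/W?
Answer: -755165121657/30508492 ≈ -24753.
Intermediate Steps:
W = 14004 (W = 3*4668 = 14004)
l = 11580819/30508492 (l = -(-10323/8403 - 20007/14004)/7 = -(-10323*1/8403 - 20007*1/14004)/7 = -(-3441/2801 - 2223/1556)/7 = -⅐*(-11580819/4358356) = 11580819/30508492 ≈ 0.37959)
l - 24753 = 11580819/30508492 - 24753 = -755165121657/30508492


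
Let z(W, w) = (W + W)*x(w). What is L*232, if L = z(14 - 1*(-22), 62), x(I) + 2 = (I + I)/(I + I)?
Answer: -16704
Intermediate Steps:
x(I) = -1 (x(I) = -2 + (I + I)/(I + I) = -2 + (2*I)/((2*I)) = -2 + (2*I)*(1/(2*I)) = -2 + 1 = -1)
z(W, w) = -2*W (z(W, w) = (W + W)*(-1) = (2*W)*(-1) = -2*W)
L = -72 (L = -2*(14 - 1*(-22)) = -2*(14 + 22) = -2*36 = -72)
L*232 = -72*232 = -16704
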